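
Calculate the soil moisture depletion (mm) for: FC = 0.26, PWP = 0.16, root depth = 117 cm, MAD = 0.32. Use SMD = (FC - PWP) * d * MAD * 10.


SMD = (FC - PWP) * d * MAD * 10
SMD = (0.26 - 0.16) * 117 * 0.32 * 10
SMD = 0.1000 * 117 * 0.32 * 10

37.4400 mm


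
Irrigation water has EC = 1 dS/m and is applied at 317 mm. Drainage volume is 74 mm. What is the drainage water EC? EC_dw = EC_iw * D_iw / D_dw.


EC_dw = EC_iw * D_iw / D_dw
EC_dw = 1 * 317 / 74
EC_dw = 317 / 74

4.2838 dS/m


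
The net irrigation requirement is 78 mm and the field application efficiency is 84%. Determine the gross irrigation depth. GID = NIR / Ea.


Ea = 84% = 0.84
GID = NIR / Ea = 78 / 0.84 = 92.8571 mm

92.8571 mm


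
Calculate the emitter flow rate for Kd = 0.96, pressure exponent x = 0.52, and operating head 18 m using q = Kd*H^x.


q = Kd * H^x = 0.96 * 18^0.52 = 0.96 * 4.495124

4.3153 L/h


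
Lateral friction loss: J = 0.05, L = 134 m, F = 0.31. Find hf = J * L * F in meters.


hf = J * L * F = 0.05 * 134 * 0.31 = 2.0770 m

2.0770 m


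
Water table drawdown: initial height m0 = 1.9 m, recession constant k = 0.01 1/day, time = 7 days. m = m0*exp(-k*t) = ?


m = m0 * exp(-k*t)
m = 1.9 * exp(-0.01 * 7)
m = 1.9 * exp(-0.0700)

1.7715 m


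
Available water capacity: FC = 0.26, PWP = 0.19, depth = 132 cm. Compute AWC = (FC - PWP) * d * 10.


AWC = (FC - PWP) * d * 10
AWC = (0.26 - 0.19) * 132 * 10
AWC = 0.0700 * 132 * 10

92.4000 mm


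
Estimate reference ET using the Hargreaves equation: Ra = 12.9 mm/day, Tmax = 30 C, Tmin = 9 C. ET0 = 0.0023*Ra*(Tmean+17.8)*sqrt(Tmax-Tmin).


Tmean = (Tmax + Tmin)/2 = (30 + 9)/2 = 19.5
ET0 = 0.0023 * 12.9 * (19.5 + 17.8) * sqrt(30 - 9)
ET0 = 0.0023 * 12.9 * 37.3 * 4.582576

5.0715 mm/day


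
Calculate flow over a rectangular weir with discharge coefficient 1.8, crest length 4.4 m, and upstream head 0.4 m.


Q = C * L * H^(3/2) = 1.8 * 4.4 * 0.4^1.5 = 1.8 * 4.4 * 0.252982

2.0036 m^3/s


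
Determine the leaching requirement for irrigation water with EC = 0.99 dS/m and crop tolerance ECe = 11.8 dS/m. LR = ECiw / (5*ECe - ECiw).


LR = ECiw / (5*ECe - ECiw)
LR = 0.99 / (5*11.8 - 0.99)
LR = 0.99 / 58.0100

0.0171


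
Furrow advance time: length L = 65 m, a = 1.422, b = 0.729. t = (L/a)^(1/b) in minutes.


t = (L/a)^(1/b)
t = (65/1.422)^(1/0.729)
t = 45.710267^(1/0.729)

189.2826 min


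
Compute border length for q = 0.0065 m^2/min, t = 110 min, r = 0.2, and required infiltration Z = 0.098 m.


L = q*t/((1+r)*Z)
L = 0.0065*110/((1+0.2)*0.098)
L = 0.715/0.1176

6.0799 m


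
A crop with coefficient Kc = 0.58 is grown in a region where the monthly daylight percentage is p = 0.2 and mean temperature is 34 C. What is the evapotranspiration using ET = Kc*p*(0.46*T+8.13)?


ET = Kc * p * (0.46*T + 8.13)
ET = 0.58 * 0.2 * (0.46*34 + 8.13)
ET = 0.58 * 0.2 * 23.7700

2.7573 mm/day


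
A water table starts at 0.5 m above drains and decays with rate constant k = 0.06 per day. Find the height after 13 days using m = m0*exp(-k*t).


m = m0 * exp(-k*t)
m = 0.5 * exp(-0.06 * 13)
m = 0.5 * exp(-0.7800)

0.2292 m


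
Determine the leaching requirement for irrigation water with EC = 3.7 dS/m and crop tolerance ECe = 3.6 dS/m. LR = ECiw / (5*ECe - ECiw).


LR = ECiw / (5*ECe - ECiw)
LR = 3.7 / (5*3.6 - 3.7)
LR = 3.7 / 14.3000

0.2587


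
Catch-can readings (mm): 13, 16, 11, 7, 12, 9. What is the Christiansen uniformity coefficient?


mean = 11.333333 mm
MAD = 2.333333 mm
CU = (1 - 2.333333/11.333333)*100

79.4118 %


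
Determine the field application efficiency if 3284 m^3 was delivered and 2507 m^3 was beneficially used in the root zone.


Ea = V_root / V_field * 100 = 2507 / 3284 * 100 = 76.3398%

76.3398 %


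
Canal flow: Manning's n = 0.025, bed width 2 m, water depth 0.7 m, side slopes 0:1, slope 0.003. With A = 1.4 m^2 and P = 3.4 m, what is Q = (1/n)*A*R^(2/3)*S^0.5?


R = A/P = 1.4/3.4 = 0.411765
Q = (1/0.025) * 1.4 * 0.411765^(2/3) * 0.003^0.5

1.6977 m^3/s


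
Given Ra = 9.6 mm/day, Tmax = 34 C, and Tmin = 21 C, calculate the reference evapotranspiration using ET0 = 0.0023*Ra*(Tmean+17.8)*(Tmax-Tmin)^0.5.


Tmean = (Tmax + Tmin)/2 = (34 + 21)/2 = 27.5
ET0 = 0.0023 * 9.6 * (27.5 + 17.8) * sqrt(34 - 21)
ET0 = 0.0023 * 9.6 * 45.3 * 3.605551

3.6064 mm/day


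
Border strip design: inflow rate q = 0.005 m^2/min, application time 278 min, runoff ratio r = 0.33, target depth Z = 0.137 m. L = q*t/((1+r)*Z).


L = q*t/((1+r)*Z)
L = 0.005*278/((1+0.33)*0.137)
L = 1.39/0.18221

7.6286 m


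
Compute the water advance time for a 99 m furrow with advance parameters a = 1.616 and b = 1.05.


t = (L/a)^(1/b)
t = (99/1.616)^(1/1.05)
t = 61.262376^(1/1.05)

50.3604 min


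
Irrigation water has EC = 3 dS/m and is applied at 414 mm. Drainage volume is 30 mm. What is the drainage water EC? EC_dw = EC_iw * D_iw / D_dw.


EC_dw = EC_iw * D_iw / D_dw
EC_dw = 3 * 414 / 30
EC_dw = 1242 / 30

41.4000 dS/m


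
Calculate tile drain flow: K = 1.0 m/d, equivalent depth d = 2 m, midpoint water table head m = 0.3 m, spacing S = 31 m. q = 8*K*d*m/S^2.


q = 8*K*d*m/S^2
q = 8*1.0*2*0.3/31^2
q = 4.8000 / 961

0.0050 m/d


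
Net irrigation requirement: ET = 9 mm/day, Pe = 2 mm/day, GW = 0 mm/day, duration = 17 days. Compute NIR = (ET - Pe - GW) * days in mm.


Daily deficit = ET - Pe - GW = 9 - 2 - 0 = 7 mm/day
NIR = 7 * 17 = 119 mm

119.0000 mm


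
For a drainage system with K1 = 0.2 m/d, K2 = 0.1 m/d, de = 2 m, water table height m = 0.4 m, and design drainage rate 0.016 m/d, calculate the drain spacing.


S^2 = 8*K2*de*m/q + 4*K1*m^2/q
S^2 = 8*0.1*2*0.4/0.016 + 4*0.2*0.4^2/0.016
S = sqrt(48.0000)

6.9282 m


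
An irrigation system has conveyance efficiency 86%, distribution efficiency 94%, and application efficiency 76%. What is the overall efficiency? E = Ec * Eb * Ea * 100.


Ec = 0.86, Eb = 0.94, Ea = 0.76
E = 0.86 * 0.94 * 0.76 * 100 = 61.4384%

61.4384 %


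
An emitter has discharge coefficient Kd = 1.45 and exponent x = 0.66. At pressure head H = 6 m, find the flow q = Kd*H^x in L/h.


q = Kd * H^x = 1.45 * 6^0.66 = 1.45 * 3.262720

4.7309 L/h


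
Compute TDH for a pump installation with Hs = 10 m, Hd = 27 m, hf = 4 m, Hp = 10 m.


TDH = Hs + Hd + hf + Hp = 10 + 27 + 4 + 10 = 51

51 m


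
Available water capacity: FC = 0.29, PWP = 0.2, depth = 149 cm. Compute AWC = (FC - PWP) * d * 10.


AWC = (FC - PWP) * d * 10
AWC = (0.29 - 0.2) * 149 * 10
AWC = 0.0900 * 149 * 10

134.1000 mm


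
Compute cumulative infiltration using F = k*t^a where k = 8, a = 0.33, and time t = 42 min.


F = k * t^a = 8 * 42^0.33
F = 8 * 3.432988

27.4639 mm


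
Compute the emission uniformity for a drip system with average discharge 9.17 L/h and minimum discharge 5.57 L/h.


EU = (q_min/q_avg)*100 = (5.57/9.17)*100 = 60.7415%

60.7415 %


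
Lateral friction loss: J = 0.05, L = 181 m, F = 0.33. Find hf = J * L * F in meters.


hf = J * L * F = 0.05 * 181 * 0.33 = 2.9865 m

2.9865 m


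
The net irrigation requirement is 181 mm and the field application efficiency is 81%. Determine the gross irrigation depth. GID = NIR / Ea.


Ea = 81% = 0.81
GID = NIR / Ea = 181 / 0.81 = 223.4568 mm

223.4568 mm


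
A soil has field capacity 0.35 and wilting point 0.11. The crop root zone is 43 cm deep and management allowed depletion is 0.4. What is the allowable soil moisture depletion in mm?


SMD = (FC - PWP) * d * MAD * 10
SMD = (0.35 - 0.11) * 43 * 0.4 * 10
SMD = 0.2400 * 43 * 0.4 * 10

41.2800 mm


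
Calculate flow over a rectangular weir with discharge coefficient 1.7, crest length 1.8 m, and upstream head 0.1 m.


Q = C * L * H^(3/2) = 1.7 * 1.8 * 0.1^1.5 = 1.7 * 1.8 * 0.031623

0.0968 m^3/s


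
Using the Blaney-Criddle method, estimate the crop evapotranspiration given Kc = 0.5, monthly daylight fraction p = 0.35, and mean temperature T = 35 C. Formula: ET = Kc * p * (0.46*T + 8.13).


ET = Kc * p * (0.46*T + 8.13)
ET = 0.5 * 0.35 * (0.46*35 + 8.13)
ET = 0.5 * 0.35 * 24.2300

4.2403 mm/day


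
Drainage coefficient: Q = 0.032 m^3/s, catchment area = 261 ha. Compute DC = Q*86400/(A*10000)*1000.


DC = Q * 86400 / (A * 10000) * 1000
DC = 0.032 * 86400 / (261 * 10000) * 1000
DC = 2764800.0000 / 2610000

1.0593 mm/day


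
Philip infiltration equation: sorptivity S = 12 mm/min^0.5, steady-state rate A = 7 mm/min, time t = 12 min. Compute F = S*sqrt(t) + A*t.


F = S*sqrt(t) + A*t
F = 12*sqrt(12) + 7*12
F = 12*3.464102 + 84

125.5692 mm


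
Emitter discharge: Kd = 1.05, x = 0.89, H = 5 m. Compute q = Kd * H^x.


q = Kd * H^x = 1.05 * 5^0.89 = 1.05 * 4.188739

4.3982 L/h


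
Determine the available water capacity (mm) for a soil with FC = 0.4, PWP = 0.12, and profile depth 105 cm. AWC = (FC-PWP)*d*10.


AWC = (FC - PWP) * d * 10
AWC = (0.4 - 0.12) * 105 * 10
AWC = 0.2800 * 105 * 10

294.0000 mm


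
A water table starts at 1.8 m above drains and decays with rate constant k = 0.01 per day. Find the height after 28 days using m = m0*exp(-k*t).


m = m0 * exp(-k*t)
m = 1.8 * exp(-0.01 * 28)
m = 1.8 * exp(-0.2800)

1.3604 m


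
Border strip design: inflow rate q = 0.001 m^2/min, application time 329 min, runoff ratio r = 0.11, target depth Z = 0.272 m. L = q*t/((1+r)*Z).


L = q*t/((1+r)*Z)
L = 0.001*329/((1+0.11)*0.272)
L = 0.329/0.30192

1.0897 m


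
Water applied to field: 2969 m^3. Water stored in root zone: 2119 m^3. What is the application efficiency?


Ea = V_root / V_field * 100 = 2119 / 2969 * 100 = 71.3708%

71.3708 %


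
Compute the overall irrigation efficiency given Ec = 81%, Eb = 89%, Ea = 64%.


Ec = 0.81, Eb = 0.89, Ea = 0.64
E = 0.81 * 0.89 * 0.64 * 100 = 46.1376%

46.1376 %


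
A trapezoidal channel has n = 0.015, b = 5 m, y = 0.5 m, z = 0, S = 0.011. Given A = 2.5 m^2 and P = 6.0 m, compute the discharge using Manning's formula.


R = A/P = 2.5/6.0 = 0.416667
Q = (1/0.015) * 2.5 * 0.416667^(2/3) * 0.011^0.5

9.7515 m^3/s


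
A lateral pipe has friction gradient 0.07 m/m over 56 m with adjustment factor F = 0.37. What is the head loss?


hf = J * L * F = 0.07 * 56 * 0.37 = 1.4504 m

1.4504 m


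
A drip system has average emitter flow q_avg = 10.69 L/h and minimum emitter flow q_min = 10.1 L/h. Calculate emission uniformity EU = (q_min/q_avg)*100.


EU = (q_min/q_avg)*100 = (10.1/10.69)*100 = 94.4808%

94.4808 %


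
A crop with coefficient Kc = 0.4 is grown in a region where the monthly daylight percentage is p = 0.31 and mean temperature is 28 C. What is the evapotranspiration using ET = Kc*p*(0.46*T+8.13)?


ET = Kc * p * (0.46*T + 8.13)
ET = 0.4 * 0.31 * (0.46*28 + 8.13)
ET = 0.4 * 0.31 * 21.0100

2.6052 mm/day


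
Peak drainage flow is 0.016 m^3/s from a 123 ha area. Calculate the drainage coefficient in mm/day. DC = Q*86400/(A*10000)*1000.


DC = Q * 86400 / (A * 10000) * 1000
DC = 0.016 * 86400 / (123 * 10000) * 1000
DC = 1382400.0000 / 1230000

1.1239 mm/day


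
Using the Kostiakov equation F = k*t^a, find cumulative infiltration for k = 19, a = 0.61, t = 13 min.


F = k * t^a = 19 * 13^0.61
F = 19 * 4.780854

90.8362 mm


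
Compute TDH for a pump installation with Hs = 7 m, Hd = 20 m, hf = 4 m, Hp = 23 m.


TDH = Hs + Hd + hf + Hp = 7 + 20 + 4 + 23 = 54

54 m


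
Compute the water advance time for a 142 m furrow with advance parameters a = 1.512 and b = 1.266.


t = (L/a)^(1/b)
t = (142/1.512)^(1/1.266)
t = 93.915344^(1/1.266)

36.1613 min


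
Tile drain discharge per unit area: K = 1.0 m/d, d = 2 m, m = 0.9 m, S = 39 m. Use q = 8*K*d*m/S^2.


q = 8*K*d*m/S^2
q = 8*1.0*2*0.9/39^2
q = 14.4000 / 1521

0.0095 m/d


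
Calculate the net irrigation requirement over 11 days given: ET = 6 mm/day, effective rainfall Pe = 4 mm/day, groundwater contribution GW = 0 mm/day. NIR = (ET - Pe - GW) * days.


Daily deficit = ET - Pe - GW = 6 - 4 - 0 = 2 mm/day
NIR = 2 * 11 = 22 mm

22.0000 mm


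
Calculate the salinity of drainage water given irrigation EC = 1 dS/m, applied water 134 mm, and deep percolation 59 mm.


EC_dw = EC_iw * D_iw / D_dw
EC_dw = 1 * 134 / 59
EC_dw = 134 / 59

2.2712 dS/m


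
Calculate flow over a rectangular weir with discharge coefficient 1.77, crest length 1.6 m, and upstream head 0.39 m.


Q = C * L * H^(3/2) = 1.77 * 1.6 * 0.39^1.5 = 1.77 * 1.6 * 0.243555

0.6897 m^3/s


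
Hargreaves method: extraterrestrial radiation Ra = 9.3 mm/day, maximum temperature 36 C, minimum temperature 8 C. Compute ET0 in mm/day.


Tmean = (Tmax + Tmin)/2 = (36 + 8)/2 = 22.0
ET0 = 0.0023 * 9.3 * (22.0 + 17.8) * sqrt(36 - 8)
ET0 = 0.0023 * 9.3 * 39.8 * 5.291503

4.5048 mm/day


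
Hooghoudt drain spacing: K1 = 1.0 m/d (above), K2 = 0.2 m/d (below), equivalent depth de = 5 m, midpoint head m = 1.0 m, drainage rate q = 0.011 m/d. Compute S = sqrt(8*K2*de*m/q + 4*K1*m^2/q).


S^2 = 8*K2*de*m/q + 4*K1*m^2/q
S^2 = 8*0.2*5*1.0/0.011 + 4*1.0*1.0^2/0.011
S = sqrt(1090.9091)

33.0289 m


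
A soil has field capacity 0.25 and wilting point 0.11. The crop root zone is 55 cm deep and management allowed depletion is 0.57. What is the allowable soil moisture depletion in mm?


SMD = (FC - PWP) * d * MAD * 10
SMD = (0.25 - 0.11) * 55 * 0.57 * 10
SMD = 0.1400 * 55 * 0.57 * 10

43.8900 mm


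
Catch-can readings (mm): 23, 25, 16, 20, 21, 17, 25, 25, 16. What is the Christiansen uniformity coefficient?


mean = 20.888889 mm
MAD = 3.234568 mm
CU = (1 - 3.234568/20.888889)*100

84.5154 %


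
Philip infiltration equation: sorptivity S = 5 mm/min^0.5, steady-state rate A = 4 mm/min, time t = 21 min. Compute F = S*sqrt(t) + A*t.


F = S*sqrt(t) + A*t
F = 5*sqrt(21) + 4*21
F = 5*4.582576 + 84

106.9129 mm


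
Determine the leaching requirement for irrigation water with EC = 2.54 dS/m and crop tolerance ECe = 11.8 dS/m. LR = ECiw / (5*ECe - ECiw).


LR = ECiw / (5*ECe - ECiw)
LR = 2.54 / (5*11.8 - 2.54)
LR = 2.54 / 56.4600

0.0450


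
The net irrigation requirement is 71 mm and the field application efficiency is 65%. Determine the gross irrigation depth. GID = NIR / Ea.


Ea = 65% = 0.65
GID = NIR / Ea = 71 / 0.65 = 109.2308 mm

109.2308 mm


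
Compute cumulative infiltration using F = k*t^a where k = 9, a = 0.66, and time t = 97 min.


F = k * t^a = 9 * 97^0.66
F = 9 * 20.477142

184.2943 mm


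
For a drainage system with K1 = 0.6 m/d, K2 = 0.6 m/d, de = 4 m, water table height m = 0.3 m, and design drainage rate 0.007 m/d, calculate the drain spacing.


S^2 = 8*K2*de*m/q + 4*K1*m^2/q
S^2 = 8*0.6*4*0.3/0.007 + 4*0.6*0.3^2/0.007
S = sqrt(853.7143)

29.2184 m


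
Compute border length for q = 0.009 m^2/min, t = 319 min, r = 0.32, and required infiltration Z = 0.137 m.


L = q*t/((1+r)*Z)
L = 0.009*319/((1+0.32)*0.137)
L = 2.871/0.18084

15.8759 m


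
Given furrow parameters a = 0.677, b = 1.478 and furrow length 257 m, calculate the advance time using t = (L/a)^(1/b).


t = (L/a)^(1/b)
t = (257/0.677)^(1/1.478)
t = 379.615953^(1/1.478)

55.6107 min


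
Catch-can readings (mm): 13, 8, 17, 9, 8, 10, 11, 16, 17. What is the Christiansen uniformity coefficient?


mean = 12.111111 mm
MAD = 3.234568 mm
CU = (1 - 3.234568/12.111111)*100

73.2926 %


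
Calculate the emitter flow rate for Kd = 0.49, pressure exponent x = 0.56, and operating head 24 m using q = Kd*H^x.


q = Kd * H^x = 0.49 * 24^0.56 = 0.49 * 5.928138

2.9048 L/h


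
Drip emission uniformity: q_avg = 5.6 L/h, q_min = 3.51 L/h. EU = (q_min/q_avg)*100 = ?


EU = (q_min/q_avg)*100 = (3.51/5.6)*100 = 62.6786%

62.6786 %


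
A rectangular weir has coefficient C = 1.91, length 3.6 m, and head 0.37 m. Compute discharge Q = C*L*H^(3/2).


Q = C * L * H^(3/2) = 1.91 * 3.6 * 0.37^1.5 = 1.91 * 3.6 * 0.225062

1.5475 m^3/s


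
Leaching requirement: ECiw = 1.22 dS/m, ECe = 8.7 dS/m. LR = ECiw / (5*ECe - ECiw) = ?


LR = ECiw / (5*ECe - ECiw)
LR = 1.22 / (5*8.7 - 1.22)
LR = 1.22 / 42.2800

0.0289


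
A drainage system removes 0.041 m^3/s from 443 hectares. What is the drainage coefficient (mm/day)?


DC = Q * 86400 / (A * 10000) * 1000
DC = 0.041 * 86400 / (443 * 10000) * 1000
DC = 3542400.0000 / 4430000

0.7996 mm/day


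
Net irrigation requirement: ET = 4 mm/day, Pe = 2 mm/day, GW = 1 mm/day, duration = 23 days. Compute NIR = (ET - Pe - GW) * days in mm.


Daily deficit = ET - Pe - GW = 4 - 2 - 1 = 1 mm/day
NIR = 1 * 23 = 23 mm

23.0000 mm


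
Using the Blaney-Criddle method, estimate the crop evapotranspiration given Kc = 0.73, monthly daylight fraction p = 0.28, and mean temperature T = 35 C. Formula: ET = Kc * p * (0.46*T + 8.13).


ET = Kc * p * (0.46*T + 8.13)
ET = 0.73 * 0.28 * (0.46*35 + 8.13)
ET = 0.73 * 0.28 * 24.2300

4.9526 mm/day


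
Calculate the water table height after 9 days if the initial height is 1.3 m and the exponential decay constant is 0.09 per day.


m = m0 * exp(-k*t)
m = 1.3 * exp(-0.09 * 9)
m = 1.3 * exp(-0.8100)

0.5783 m


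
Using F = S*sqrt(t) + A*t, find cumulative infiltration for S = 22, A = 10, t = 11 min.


F = S*sqrt(t) + A*t
F = 22*sqrt(11) + 10*11
F = 22*3.316625 + 110

182.9658 mm


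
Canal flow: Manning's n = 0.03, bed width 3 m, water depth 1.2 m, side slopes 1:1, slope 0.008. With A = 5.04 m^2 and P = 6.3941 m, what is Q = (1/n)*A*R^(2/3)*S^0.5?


R = A/P = 5.04/6.3941 = 0.788227
Q = (1/0.03) * 5.04 * 0.788227^(2/3) * 0.008^0.5

12.8220 m^3/s


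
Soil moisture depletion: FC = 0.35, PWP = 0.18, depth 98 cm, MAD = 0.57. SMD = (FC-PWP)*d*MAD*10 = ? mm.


SMD = (FC - PWP) * d * MAD * 10
SMD = (0.35 - 0.18) * 98 * 0.57 * 10
SMD = 0.1700 * 98 * 0.57 * 10

94.9620 mm


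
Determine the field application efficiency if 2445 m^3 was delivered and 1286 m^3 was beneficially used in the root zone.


Ea = V_root / V_field * 100 = 1286 / 2445 * 100 = 52.5971%

52.5971 %


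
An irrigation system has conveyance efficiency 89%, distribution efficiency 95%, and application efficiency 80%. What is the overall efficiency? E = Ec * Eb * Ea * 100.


Ec = 0.89, Eb = 0.95, Ea = 0.8
E = 0.89 * 0.95 * 0.8 * 100 = 67.6400%

67.6400 %


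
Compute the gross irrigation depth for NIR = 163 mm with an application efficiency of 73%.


Ea = 73% = 0.73
GID = NIR / Ea = 163 / 0.73 = 223.2877 mm

223.2877 mm


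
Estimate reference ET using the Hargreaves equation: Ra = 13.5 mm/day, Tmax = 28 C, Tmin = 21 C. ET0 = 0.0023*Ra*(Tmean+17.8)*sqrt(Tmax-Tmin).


Tmean = (Tmax + Tmin)/2 = (28 + 21)/2 = 24.5
ET0 = 0.0023 * 13.5 * (24.5 + 17.8) * sqrt(28 - 21)
ET0 = 0.0023 * 13.5 * 42.3 * 2.645751

3.4750 mm/day


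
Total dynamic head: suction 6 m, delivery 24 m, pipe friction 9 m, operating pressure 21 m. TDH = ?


TDH = Hs + Hd + hf + Hp = 6 + 24 + 9 + 21 = 60

60 m


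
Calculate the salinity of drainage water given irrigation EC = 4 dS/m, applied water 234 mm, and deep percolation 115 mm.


EC_dw = EC_iw * D_iw / D_dw
EC_dw = 4 * 234 / 115
EC_dw = 936 / 115

8.1391 dS/m


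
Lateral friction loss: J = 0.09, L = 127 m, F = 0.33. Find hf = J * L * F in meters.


hf = J * L * F = 0.09 * 127 * 0.33 = 3.7719 m

3.7719 m


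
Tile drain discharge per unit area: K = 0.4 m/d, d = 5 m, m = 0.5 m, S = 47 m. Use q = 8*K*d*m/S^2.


q = 8*K*d*m/S^2
q = 8*0.4*5*0.5/47^2
q = 8.0000 / 2209

0.0036 m/d


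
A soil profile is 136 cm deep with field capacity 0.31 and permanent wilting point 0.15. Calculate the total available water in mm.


AWC = (FC - PWP) * d * 10
AWC = (0.31 - 0.15) * 136 * 10
AWC = 0.1600 * 136 * 10

217.6000 mm


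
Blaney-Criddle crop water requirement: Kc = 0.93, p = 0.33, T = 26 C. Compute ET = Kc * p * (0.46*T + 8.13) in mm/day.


ET = Kc * p * (0.46*T + 8.13)
ET = 0.93 * 0.33 * (0.46*26 + 8.13)
ET = 0.93 * 0.33 * 20.0900

6.1656 mm/day


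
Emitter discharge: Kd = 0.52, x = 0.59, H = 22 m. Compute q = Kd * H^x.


q = Kd * H^x = 0.52 * 22^0.59 = 0.52 * 6.194830

3.2213 L/h


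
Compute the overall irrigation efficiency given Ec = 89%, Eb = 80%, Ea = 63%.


Ec = 0.89, Eb = 0.8, Ea = 0.63
E = 0.89 * 0.8 * 0.63 * 100 = 44.8560%

44.8560 %


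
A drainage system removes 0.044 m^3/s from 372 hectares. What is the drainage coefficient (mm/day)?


DC = Q * 86400 / (A * 10000) * 1000
DC = 0.044 * 86400 / (372 * 10000) * 1000
DC = 3801600.0000 / 3720000

1.0219 mm/day


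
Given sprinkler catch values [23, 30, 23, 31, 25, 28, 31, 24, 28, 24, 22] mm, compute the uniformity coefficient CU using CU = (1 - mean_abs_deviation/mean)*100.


mean = 26.272727 mm
MAD = 3.024793 mm
CU = (1 - 3.024793/26.272727)*100

88.4869 %


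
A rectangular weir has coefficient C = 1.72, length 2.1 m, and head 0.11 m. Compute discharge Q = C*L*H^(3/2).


Q = C * L * H^(3/2) = 1.72 * 2.1 * 0.11^1.5 = 1.72 * 2.1 * 0.036483

0.1318 m^3/s


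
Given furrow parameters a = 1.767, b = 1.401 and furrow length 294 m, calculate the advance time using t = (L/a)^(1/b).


t = (L/a)^(1/b)
t = (294/1.767)^(1/1.401)
t = 166.383701^(1/1.401)

38.4924 min


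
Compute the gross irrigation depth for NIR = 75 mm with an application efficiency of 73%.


Ea = 73% = 0.73
GID = NIR / Ea = 75 / 0.73 = 102.7397 mm

102.7397 mm


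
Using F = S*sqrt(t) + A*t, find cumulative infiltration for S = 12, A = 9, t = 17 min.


F = S*sqrt(t) + A*t
F = 12*sqrt(17) + 9*17
F = 12*4.123106 + 153

202.4773 mm


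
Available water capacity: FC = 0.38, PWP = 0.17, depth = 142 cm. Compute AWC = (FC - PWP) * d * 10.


AWC = (FC - PWP) * d * 10
AWC = (0.38 - 0.17) * 142 * 10
AWC = 0.2100 * 142 * 10

298.2000 mm


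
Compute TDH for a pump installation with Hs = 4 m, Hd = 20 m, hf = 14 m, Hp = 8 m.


TDH = Hs + Hd + hf + Hp = 4 + 20 + 14 + 8 = 46

46 m


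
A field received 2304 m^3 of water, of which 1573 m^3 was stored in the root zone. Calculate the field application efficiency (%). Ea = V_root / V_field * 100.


Ea = V_root / V_field * 100 = 1573 / 2304 * 100 = 68.2726%

68.2726 %


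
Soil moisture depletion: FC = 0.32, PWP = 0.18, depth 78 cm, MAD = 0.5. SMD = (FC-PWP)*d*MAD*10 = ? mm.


SMD = (FC - PWP) * d * MAD * 10
SMD = (0.32 - 0.18) * 78 * 0.5 * 10
SMD = 0.1400 * 78 * 0.5 * 10

54.6000 mm


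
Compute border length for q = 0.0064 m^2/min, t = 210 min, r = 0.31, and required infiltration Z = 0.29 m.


L = q*t/((1+r)*Z)
L = 0.0064*210/((1+0.31)*0.29)
L = 1.344/0.3799

3.5378 m


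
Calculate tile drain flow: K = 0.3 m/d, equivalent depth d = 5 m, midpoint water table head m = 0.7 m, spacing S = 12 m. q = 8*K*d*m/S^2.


q = 8*K*d*m/S^2
q = 8*0.3*5*0.7/12^2
q = 8.4000 / 144

0.0583 m/d


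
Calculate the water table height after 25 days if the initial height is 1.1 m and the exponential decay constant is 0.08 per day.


m = m0 * exp(-k*t)
m = 1.1 * exp(-0.08 * 25)
m = 1.1 * exp(-2.0000)

0.1489 m


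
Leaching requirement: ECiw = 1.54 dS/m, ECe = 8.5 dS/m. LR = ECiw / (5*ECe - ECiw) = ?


LR = ECiw / (5*ECe - ECiw)
LR = 1.54 / (5*8.5 - 1.54)
LR = 1.54 / 40.9600

0.0376


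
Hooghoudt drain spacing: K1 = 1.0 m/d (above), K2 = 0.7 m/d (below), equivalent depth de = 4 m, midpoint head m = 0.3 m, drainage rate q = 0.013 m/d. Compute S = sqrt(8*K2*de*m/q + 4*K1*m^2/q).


S^2 = 8*K2*de*m/q + 4*K1*m^2/q
S^2 = 8*0.7*4*0.3/0.013 + 4*1.0*0.3^2/0.013
S = sqrt(544.6154)

23.3370 m


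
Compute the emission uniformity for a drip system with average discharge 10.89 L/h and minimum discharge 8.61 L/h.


EU = (q_min/q_avg)*100 = (8.61/10.89)*100 = 79.0634%

79.0634 %


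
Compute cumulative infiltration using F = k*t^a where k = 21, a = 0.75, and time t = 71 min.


F = k * t^a = 21 * 71^0.75
F = 21 * 24.459285

513.6450 mm


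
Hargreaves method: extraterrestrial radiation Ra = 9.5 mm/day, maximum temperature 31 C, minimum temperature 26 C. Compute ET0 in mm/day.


Tmean = (Tmax + Tmin)/2 = (31 + 26)/2 = 28.5
ET0 = 0.0023 * 9.5 * (28.5 + 17.8) * sqrt(31 - 26)
ET0 = 0.0023 * 9.5 * 46.3 * 2.236068

2.2621 mm/day


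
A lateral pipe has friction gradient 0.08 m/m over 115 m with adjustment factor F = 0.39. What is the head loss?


hf = J * L * F = 0.08 * 115 * 0.39 = 3.5880 m

3.5880 m


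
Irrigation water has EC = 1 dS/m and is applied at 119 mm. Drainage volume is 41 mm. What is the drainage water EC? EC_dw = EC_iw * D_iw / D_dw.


EC_dw = EC_iw * D_iw / D_dw
EC_dw = 1 * 119 / 41
EC_dw = 119 / 41

2.9024 dS/m


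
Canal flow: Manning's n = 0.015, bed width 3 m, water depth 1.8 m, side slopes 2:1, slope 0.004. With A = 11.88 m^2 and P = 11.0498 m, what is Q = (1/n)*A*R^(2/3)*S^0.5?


R = A/P = 11.88/11.0498 = 1.075133
Q = (1/0.015) * 11.88 * 1.075133^(2/3) * 0.004^0.5

52.5690 m^3/s


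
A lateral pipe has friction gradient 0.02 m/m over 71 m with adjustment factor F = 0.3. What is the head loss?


hf = J * L * F = 0.02 * 71 * 0.3 = 0.4260 m

0.4260 m


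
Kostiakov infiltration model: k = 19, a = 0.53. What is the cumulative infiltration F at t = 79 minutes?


F = k * t^a = 19 * 79^0.53
F = 19 * 10.133101

192.5289 mm


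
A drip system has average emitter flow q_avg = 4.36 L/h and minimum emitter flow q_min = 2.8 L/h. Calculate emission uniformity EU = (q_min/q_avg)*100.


EU = (q_min/q_avg)*100 = (2.8/4.36)*100 = 64.2202%

64.2202 %


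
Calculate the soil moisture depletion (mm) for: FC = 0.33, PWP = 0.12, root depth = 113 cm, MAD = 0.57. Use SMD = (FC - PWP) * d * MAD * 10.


SMD = (FC - PWP) * d * MAD * 10
SMD = (0.33 - 0.12) * 113 * 0.57 * 10
SMD = 0.2100 * 113 * 0.57 * 10

135.2610 mm


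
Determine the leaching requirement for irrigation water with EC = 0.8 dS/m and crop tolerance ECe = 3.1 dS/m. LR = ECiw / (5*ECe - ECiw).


LR = ECiw / (5*ECe - ECiw)
LR = 0.8 / (5*3.1 - 0.8)
LR = 0.8 / 14.7000

0.0544


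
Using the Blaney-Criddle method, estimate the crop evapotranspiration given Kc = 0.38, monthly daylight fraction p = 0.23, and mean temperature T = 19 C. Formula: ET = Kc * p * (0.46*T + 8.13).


ET = Kc * p * (0.46*T + 8.13)
ET = 0.38 * 0.23 * (0.46*19 + 8.13)
ET = 0.38 * 0.23 * 16.8700

1.4744 mm/day


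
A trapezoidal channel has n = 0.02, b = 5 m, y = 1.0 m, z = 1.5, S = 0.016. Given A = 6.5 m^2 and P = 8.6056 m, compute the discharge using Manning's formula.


R = A/P = 6.5/8.6056 = 0.755322
Q = (1/0.02) * 6.5 * 0.755322^(2/3) * 0.016^0.5

34.0956 m^3/s


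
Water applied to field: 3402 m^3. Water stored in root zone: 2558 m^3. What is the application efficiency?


Ea = V_root / V_field * 100 = 2558 / 3402 * 100 = 75.1911%

75.1911 %


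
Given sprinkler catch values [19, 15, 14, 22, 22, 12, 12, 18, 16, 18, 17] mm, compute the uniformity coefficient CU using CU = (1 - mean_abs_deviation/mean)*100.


mean = 16.818182 mm
MAD = 2.743802 mm
CU = (1 - 2.743802/16.818182)*100

83.6855 %


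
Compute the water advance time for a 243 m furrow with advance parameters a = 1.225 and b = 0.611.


t = (L/a)^(1/b)
t = (243/1.225)^(1/0.611)
t = 198.367347^(1/0.611)

5756.7893 min


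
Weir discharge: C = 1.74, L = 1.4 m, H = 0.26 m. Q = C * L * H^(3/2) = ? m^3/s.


Q = C * L * H^(3/2) = 1.74 * 1.4 * 0.26^1.5 = 1.74 * 1.4 * 0.132575

0.3230 m^3/s


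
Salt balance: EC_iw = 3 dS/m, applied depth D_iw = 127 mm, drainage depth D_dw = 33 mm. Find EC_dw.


EC_dw = EC_iw * D_iw / D_dw
EC_dw = 3 * 127 / 33
EC_dw = 381 / 33

11.5455 dS/m


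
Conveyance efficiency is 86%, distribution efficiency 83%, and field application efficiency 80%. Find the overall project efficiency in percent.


Ec = 0.86, Eb = 0.83, Ea = 0.8
E = 0.86 * 0.83 * 0.8 * 100 = 57.1040%

57.1040 %


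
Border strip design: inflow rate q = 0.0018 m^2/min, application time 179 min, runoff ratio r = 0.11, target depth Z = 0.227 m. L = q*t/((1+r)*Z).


L = q*t/((1+r)*Z)
L = 0.0018*179/((1+0.11)*0.227)
L = 0.3222/0.25197

1.2787 m


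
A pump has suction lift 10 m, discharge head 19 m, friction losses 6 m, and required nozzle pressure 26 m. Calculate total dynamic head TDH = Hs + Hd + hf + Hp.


TDH = Hs + Hd + hf + Hp = 10 + 19 + 6 + 26 = 61

61 m


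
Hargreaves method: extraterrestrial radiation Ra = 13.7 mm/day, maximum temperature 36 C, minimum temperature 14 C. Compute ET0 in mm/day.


Tmean = (Tmax + Tmin)/2 = (36 + 14)/2 = 25.0
ET0 = 0.0023 * 13.7 * (25.0 + 17.8) * sqrt(36 - 14)
ET0 = 0.0023 * 13.7 * 42.8 * 4.690416

6.3256 mm/day


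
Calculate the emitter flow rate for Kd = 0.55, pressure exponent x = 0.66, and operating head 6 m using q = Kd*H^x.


q = Kd * H^x = 0.55 * 6^0.66 = 0.55 * 3.262720

1.7945 L/h


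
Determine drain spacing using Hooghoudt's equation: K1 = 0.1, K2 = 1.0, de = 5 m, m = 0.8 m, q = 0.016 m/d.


S^2 = 8*K2*de*m/q + 4*K1*m^2/q
S^2 = 8*1.0*5*0.8/0.016 + 4*0.1*0.8^2/0.016
S = sqrt(2016.0000)

44.8999 m


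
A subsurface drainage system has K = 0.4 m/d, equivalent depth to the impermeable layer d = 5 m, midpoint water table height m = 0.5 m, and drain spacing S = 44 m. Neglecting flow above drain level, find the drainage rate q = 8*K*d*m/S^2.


q = 8*K*d*m/S^2
q = 8*0.4*5*0.5/44^2
q = 8.0000 / 1936

0.0041 m/d


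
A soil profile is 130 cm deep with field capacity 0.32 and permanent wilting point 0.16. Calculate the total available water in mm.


AWC = (FC - PWP) * d * 10
AWC = (0.32 - 0.16) * 130 * 10
AWC = 0.1600 * 130 * 10

208.0000 mm


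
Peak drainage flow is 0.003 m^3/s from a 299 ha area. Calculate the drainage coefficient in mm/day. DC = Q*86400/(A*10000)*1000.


DC = Q * 86400 / (A * 10000) * 1000
DC = 0.003 * 86400 / (299 * 10000) * 1000
DC = 259200.0000 / 2990000

0.0867 mm/day


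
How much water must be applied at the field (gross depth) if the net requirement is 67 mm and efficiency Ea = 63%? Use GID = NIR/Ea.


Ea = 63% = 0.63
GID = NIR / Ea = 67 / 0.63 = 106.3492 mm

106.3492 mm


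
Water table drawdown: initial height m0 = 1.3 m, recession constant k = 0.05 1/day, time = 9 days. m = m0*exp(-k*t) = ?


m = m0 * exp(-k*t)
m = 1.3 * exp(-0.05 * 9)
m = 1.3 * exp(-0.4500)

0.8289 m


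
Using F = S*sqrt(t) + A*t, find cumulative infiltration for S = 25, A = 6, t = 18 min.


F = S*sqrt(t) + A*t
F = 25*sqrt(18) + 6*18
F = 25*4.242641 + 108

214.0660 mm


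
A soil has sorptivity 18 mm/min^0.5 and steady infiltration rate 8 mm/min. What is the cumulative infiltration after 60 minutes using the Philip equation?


F = S*sqrt(t) + A*t
F = 18*sqrt(60) + 8*60
F = 18*7.745967 + 480

619.4274 mm


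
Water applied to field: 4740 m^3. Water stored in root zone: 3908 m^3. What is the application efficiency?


Ea = V_root / V_field * 100 = 3908 / 4740 * 100 = 82.4473%

82.4473 %


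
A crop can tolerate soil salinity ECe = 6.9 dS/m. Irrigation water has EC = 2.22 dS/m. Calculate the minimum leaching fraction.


LR = ECiw / (5*ECe - ECiw)
LR = 2.22 / (5*6.9 - 2.22)
LR = 2.22 / 32.2800

0.0688


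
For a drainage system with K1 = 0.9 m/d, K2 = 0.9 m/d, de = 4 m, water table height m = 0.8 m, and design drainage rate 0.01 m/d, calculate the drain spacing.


S^2 = 8*K2*de*m/q + 4*K1*m^2/q
S^2 = 8*0.9*4*0.8/0.01 + 4*0.9*0.8^2/0.01
S = sqrt(2534.4000)

50.3428 m


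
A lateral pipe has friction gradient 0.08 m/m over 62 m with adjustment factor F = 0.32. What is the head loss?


hf = J * L * F = 0.08 * 62 * 0.32 = 1.5872 m

1.5872 m


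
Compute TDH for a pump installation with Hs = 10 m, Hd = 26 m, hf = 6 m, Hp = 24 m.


TDH = Hs + Hd + hf + Hp = 10 + 26 + 6 + 24 = 66

66 m


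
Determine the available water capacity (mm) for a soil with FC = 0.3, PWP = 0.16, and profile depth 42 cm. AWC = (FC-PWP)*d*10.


AWC = (FC - PWP) * d * 10
AWC = (0.3 - 0.16) * 42 * 10
AWC = 0.1400 * 42 * 10

58.8000 mm


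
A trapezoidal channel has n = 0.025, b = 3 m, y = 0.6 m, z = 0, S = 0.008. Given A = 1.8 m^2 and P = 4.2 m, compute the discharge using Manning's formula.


R = A/P = 1.8/4.2 = 0.428571
Q = (1/0.025) * 1.8 * 0.428571^(2/3) * 0.008^0.5

3.6607 m^3/s


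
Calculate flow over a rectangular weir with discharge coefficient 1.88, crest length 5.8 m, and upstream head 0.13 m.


Q = C * L * H^(3/2) = 1.88 * 5.8 * 0.13^1.5 = 1.88 * 5.8 * 0.046872

0.5111 m^3/s


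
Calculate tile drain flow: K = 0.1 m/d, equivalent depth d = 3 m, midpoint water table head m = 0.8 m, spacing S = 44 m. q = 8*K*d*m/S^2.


q = 8*K*d*m/S^2
q = 8*0.1*3*0.8/44^2
q = 1.9200 / 1936

9.9174e-04 m/d


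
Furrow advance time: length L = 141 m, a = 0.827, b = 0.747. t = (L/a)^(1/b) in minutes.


t = (L/a)^(1/b)
t = (141/0.827)^(1/0.747)
t = 170.495768^(1/0.747)

971.7810 min


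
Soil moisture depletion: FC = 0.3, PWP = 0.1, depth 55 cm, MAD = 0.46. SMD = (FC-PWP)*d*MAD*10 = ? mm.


SMD = (FC - PWP) * d * MAD * 10
SMD = (0.3 - 0.1) * 55 * 0.46 * 10
SMD = 0.2000 * 55 * 0.46 * 10

50.6000 mm


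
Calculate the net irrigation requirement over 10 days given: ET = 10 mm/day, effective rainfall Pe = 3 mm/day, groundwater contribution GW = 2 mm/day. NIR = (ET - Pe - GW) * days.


Daily deficit = ET - Pe - GW = 10 - 3 - 2 = 5 mm/day
NIR = 5 * 10 = 50 mm

50.0000 mm


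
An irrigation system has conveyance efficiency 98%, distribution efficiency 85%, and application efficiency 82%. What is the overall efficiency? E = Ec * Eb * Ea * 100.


Ec = 0.98, Eb = 0.85, Ea = 0.82
E = 0.98 * 0.85 * 0.82 * 100 = 68.3060%

68.3060 %


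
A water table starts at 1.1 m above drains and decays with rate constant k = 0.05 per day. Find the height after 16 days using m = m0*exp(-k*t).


m = m0 * exp(-k*t)
m = 1.1 * exp(-0.05 * 16)
m = 1.1 * exp(-0.8000)

0.4943 m


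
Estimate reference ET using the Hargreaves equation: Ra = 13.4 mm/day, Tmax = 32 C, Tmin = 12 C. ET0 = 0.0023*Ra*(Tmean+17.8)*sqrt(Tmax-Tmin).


Tmean = (Tmax + Tmin)/2 = (32 + 12)/2 = 22.0
ET0 = 0.0023 * 13.4 * (22.0 + 17.8) * sqrt(32 - 12)
ET0 = 0.0023 * 13.4 * 39.8 * 4.472136

5.4857 mm/day


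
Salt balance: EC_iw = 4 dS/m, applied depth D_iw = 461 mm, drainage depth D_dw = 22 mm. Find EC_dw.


EC_dw = EC_iw * D_iw / D_dw
EC_dw = 4 * 461 / 22
EC_dw = 1844 / 22

83.8182 dS/m


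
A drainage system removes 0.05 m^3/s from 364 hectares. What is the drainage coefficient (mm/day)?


DC = Q * 86400 / (A * 10000) * 1000
DC = 0.05 * 86400 / (364 * 10000) * 1000
DC = 4320000.0000 / 3640000

1.1868 mm/day


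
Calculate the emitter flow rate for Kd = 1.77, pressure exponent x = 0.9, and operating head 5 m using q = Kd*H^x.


q = Kd * H^x = 1.77 * 5^0.9 = 1.77 * 4.256700

7.5344 L/h


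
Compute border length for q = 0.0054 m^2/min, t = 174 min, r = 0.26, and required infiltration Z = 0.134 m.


L = q*t/((1+r)*Z)
L = 0.0054*174/((1+0.26)*0.134)
L = 0.9396/0.16884

5.5650 m


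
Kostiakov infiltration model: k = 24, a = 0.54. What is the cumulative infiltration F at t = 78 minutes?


F = k * t^a = 24 * 78^0.54
F = 24 * 10.513107

252.3146 mm


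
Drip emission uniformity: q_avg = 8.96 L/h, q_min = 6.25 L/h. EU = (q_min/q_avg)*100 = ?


EU = (q_min/q_avg)*100 = (6.25/8.96)*100 = 69.7545%

69.7545 %


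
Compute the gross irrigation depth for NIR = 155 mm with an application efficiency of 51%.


Ea = 51% = 0.51
GID = NIR / Ea = 155 / 0.51 = 303.9216 mm

303.9216 mm


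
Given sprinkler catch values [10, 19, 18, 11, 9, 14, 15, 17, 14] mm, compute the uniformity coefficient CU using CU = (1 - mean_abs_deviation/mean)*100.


mean = 14.111111 mm
MAD = 2.790123 mm
CU = (1 - 2.790123/14.111111)*100

80.2275 %


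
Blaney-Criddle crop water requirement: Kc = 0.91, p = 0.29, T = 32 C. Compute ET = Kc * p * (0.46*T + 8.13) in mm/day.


ET = Kc * p * (0.46*T + 8.13)
ET = 0.91 * 0.29 * (0.46*32 + 8.13)
ET = 0.91 * 0.29 * 22.8500

6.0301 mm/day


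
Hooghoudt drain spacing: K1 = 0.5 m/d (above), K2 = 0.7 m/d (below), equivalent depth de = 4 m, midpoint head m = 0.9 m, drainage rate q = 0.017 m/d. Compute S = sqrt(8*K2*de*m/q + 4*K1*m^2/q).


S^2 = 8*K2*de*m/q + 4*K1*m^2/q
S^2 = 8*0.7*4*0.9/0.017 + 4*0.5*0.9^2/0.017
S = sqrt(1281.1765)

35.7935 m


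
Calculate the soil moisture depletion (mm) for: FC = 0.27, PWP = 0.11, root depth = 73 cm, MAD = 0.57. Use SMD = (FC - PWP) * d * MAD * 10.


SMD = (FC - PWP) * d * MAD * 10
SMD = (0.27 - 0.11) * 73 * 0.57 * 10
SMD = 0.1600 * 73 * 0.57 * 10

66.5760 mm


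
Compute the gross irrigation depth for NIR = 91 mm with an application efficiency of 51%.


Ea = 51% = 0.51
GID = NIR / Ea = 91 / 0.51 = 178.4314 mm

178.4314 mm


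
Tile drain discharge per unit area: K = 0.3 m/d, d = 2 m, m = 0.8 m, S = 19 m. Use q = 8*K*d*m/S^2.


q = 8*K*d*m/S^2
q = 8*0.3*2*0.8/19^2
q = 3.8400 / 361

0.0106 m/d


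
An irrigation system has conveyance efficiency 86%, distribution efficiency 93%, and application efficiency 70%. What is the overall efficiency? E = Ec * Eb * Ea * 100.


Ec = 0.86, Eb = 0.93, Ea = 0.7
E = 0.86 * 0.93 * 0.7 * 100 = 55.9860%

55.9860 %


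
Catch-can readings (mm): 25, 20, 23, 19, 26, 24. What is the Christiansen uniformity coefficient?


mean = 22.833333 mm
MAD = 2.222222 mm
CU = (1 - 2.222222/22.833333)*100

90.2676 %


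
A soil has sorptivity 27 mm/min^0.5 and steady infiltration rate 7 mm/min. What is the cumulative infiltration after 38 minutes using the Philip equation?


F = S*sqrt(t) + A*t
F = 27*sqrt(38) + 7*38
F = 27*6.164414 + 266

432.4392 mm


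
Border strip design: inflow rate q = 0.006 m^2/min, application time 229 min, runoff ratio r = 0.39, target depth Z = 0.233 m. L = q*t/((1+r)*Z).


L = q*t/((1+r)*Z)
L = 0.006*229/((1+0.39)*0.233)
L = 1.374/0.32387

4.2424 m


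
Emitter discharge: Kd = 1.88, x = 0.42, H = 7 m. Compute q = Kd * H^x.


q = Kd * H^x = 1.88 * 7^0.42 = 1.88 * 2.264338

4.2570 L/h


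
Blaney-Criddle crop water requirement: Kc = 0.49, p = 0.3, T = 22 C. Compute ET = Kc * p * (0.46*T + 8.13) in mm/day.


ET = Kc * p * (0.46*T + 8.13)
ET = 0.49 * 0.3 * (0.46*22 + 8.13)
ET = 0.49 * 0.3 * 18.2500

2.6827 mm/day


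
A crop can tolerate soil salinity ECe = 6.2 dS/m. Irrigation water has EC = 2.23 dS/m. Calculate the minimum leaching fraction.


LR = ECiw / (5*ECe - ECiw)
LR = 2.23 / (5*6.2 - 2.23)
LR = 2.23 / 28.7700

0.0775


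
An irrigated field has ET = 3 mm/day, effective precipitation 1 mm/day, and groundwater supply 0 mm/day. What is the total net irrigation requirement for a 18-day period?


Daily deficit = ET - Pe - GW = 3 - 1 - 0 = 2 mm/day
NIR = 2 * 18 = 36 mm

36.0000 mm


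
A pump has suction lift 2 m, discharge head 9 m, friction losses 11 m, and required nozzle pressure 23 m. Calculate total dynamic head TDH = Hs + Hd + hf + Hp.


TDH = Hs + Hd + hf + Hp = 2 + 9 + 11 + 23 = 45

45 m


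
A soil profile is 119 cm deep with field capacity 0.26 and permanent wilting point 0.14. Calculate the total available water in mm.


AWC = (FC - PWP) * d * 10
AWC = (0.26 - 0.14) * 119 * 10
AWC = 0.1200 * 119 * 10

142.8000 mm


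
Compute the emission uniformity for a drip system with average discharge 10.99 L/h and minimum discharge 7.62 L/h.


EU = (q_min/q_avg)*100 = (7.62/10.99)*100 = 69.3358%

69.3358 %


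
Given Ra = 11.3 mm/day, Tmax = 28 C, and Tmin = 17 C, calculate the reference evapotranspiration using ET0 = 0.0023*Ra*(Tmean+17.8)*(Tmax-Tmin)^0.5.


Tmean = (Tmax + Tmin)/2 = (28 + 17)/2 = 22.5
ET0 = 0.0023 * 11.3 * (22.5 + 17.8) * sqrt(28 - 17)
ET0 = 0.0023 * 11.3 * 40.3 * 3.316625

3.4738 mm/day


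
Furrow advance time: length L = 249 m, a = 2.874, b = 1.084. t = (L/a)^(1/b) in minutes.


t = (L/a)^(1/b)
t = (249/2.874)^(1/1.084)
t = 86.638831^(1/1.084)

61.3137 min


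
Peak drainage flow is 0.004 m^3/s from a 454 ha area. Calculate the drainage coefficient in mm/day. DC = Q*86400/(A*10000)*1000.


DC = Q * 86400 / (A * 10000) * 1000
DC = 0.004 * 86400 / (454 * 10000) * 1000
DC = 345600.0000 / 4540000

0.0761 mm/day
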